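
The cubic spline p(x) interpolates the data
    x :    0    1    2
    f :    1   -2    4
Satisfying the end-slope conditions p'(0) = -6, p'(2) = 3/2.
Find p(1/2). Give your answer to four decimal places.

-1.6719

Put M_i = p'' at the i-th knot. Here h = (1, 1) and Δ = (-3, 6), so the interior equations h_(i-1)·M_(i-1) + 2(h_(i-1)+h_i)·M_i + h_i·M_(i+1) = 6(Δ_i − Δ_(i-1)) read
  1·M_0 + 4·M_1 + 1·M_2 = 6(Δ_1 - Δ_0) = 54
Clamped end conditions give two more equations: 2h_0·M_0 + h_0·M_1 = 6(Δ_0 - p'(0)) = 18 and h_1·M_1 + 2h_1·M_2 = 6(p'(2) - Δ_1) = -27.
Solving the tridiagonal system: M_0 = -3/4, M_1 = 39/2, M_2 = -93/4.
On [0, 1], p(x) = 1 - 6·x - 3/8·x² + 27/8·x³.
With x = 1/2: p(1/2) = -107/64.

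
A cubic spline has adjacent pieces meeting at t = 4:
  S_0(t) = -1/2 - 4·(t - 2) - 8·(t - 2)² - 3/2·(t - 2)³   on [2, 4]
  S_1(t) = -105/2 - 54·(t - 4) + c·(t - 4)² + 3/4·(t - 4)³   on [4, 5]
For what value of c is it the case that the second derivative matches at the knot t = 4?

S_0''(t) = -16 - 9·(t - 2), so S_0''(4) = -34. On the right, S_1''(4) = 2c, so c = -17.

-17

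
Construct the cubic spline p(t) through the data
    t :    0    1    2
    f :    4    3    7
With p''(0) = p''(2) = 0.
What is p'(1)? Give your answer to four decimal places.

Let M_i = p''(x_i). Step sizes h_i = 1, 1; slopes of the chords Δ_i = (y_(i+1) - y_i)/h_i = -1, 4.
  1·M_0 + 4·M_1 + 1·M_2 = 6(Δ_1 - Δ_0) = 30
Natural end conditions: M_0 = M_2 = 0.
Solving the tridiagonal system: M_0 = 0, M_1 = 15/2, M_2 = 0.
On [1, 2], p'(t) = b_1 + 2c_1·(t - 1) + 3d_1·(t - 1)² with b_1 = Δ_1 - h_1(2M_1 + M_2)/6 = 3/2, c_1 = M_1/2 = 15/4, d_1 = (M_2 - M_1)/(6h_1) = -5/4. So p'(1) = 3/2.

1.5000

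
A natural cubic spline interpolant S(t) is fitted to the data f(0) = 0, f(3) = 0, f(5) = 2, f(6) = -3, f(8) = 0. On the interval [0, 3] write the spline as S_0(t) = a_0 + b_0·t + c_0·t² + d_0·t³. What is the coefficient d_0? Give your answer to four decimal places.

With σ_i denoting the second derivative at x_i, h_i = 3, 2, 1, 2, and Δ_i = (y_(i+1) − y_i)/h_i = 0, 1, -5, 3/2:
  3·σ_0 + 10·σ_1 + 2·σ_2 = 6(Δ_1 - Δ_0) = 6
  2·σ_1 + 6·σ_2 + 1·σ_3 = 6(Δ_2 - Δ_1) = -36
  1·σ_2 + 6·σ_3 + 2·σ_4 = 6(Δ_3 - Δ_2) = 39
Natural end conditions: σ_0 = σ_4 = 0.
Solving: σ_0 = 0, σ_1 = 360/163, σ_2 = -1311/163, σ_3 = 1278/163, σ_4 = 0.
On [0, 3], with S_0(t) = a_0 + b_0·t + c_0·t² + d_0·t³: c_0 = σ_0/2 = 0, d_0 = (σ_1 - σ_0)/(6h_0) = 20/163, b_0 = Δ_0 - h_0(2σ_0 + σ_1)/6 = -180/163.

0.1227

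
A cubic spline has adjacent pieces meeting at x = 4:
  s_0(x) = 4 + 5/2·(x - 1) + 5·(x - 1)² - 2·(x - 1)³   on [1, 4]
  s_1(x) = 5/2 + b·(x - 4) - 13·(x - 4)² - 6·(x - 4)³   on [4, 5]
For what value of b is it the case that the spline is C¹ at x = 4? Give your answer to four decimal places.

s_0'(x) = 5/2 + 10·(x - 1) - 6·(x - 1)², so s_0'(4) = -43/2. On the right, s_1'(4) = b, so b = -43/2.

-21.5000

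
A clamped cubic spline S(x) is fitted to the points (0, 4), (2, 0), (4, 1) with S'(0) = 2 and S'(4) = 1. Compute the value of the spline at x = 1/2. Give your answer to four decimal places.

Put σ_i = S'' at the i-th knot. Here h = (2, 2) and Δ = (-2, 1/2), so the interior equations h_(i-1)·σ_(i-1) + 2(h_(i-1)+h_i)·σ_i + h_i·σ_(i+1) = 6(Δ_i − Δ_(i-1)) read
  2·σ_0 + 8·σ_1 + 2·σ_2 = 6(Δ_1 - Δ_0) = 15
Clamped end conditions give two more equations: 2h_0·σ_0 + h_0·σ_1 = 6(Δ_0 - S'(0)) = -24 and h_1·σ_1 + 2h_1·σ_2 = 6(S'(4) - Δ_1) = 3.
Forward elimination and back-substitution give σ_0 = -65/8, σ_1 = 17/4, σ_2 = -11/8.
On [0, 2], S(x) = 4 + 2·x - 65/16·x² + 33/32·x³.
With x = 1/2: S(1/2) = 1053/256.

4.1133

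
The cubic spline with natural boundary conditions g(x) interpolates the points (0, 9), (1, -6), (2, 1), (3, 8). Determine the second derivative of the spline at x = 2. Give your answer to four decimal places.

Write σ_i for g''(x_i). With h_i = 1, 1, 1 and divided differences Δ_i = -15, 7, 7, the continuity of g' gives the tridiagonal system
  1·σ_0 + 4·σ_1 + 1·σ_2 = 6(Δ_1 - Δ_0) = 132
  1·σ_1 + 4·σ_2 + 1·σ_3 = 6(Δ_2 - Δ_1) = 0
Natural end conditions: σ_0 = σ_3 = 0.
Solving: σ_0 = 0, σ_1 = 176/5, σ_2 = -44/5, σ_3 = 0.

-8.8000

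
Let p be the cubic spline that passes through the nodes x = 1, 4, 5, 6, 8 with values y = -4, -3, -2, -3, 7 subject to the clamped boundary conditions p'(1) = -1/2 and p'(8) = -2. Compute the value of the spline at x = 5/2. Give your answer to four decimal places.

Write σ_i for p''(x_i). With h_i = 3, 1, 1, 2 and divided differences Δ_i = 1/3, 1, -1, 5, the continuity of p' gives the tridiagonal system
  3·σ_0 + 8·σ_1 + 1·σ_2 = 6(Δ_1 - Δ_0) = 4
  1·σ_1 + 4·σ_2 + 1·σ_3 = 6(Δ_2 - Δ_1) = -12
  1·σ_2 + 6·σ_3 + 2·σ_4 = 6(Δ_3 - Δ_2) = 36
Clamped end conditions give two more equations: 2h_0·σ_0 + h_0·σ_1 = 6(Δ_0 - p'(1)) = 5 and h_3·σ_3 + 2h_3·σ_4 = 6(p'(8) - Δ_3) = -42.
Solving the tridiagonal system: σ_0 = 52/237, σ_1 = 97/79, σ_2 = -512/79, σ_3 = 1003/79, σ_4 = -1331/79.
On [1, 4], p(x) = -4 - 1/2·(x - 1) + 26/237·(x - 1)² + 239/4266·(x - 1)³.
With (x - 1) = 3/2: p(5/2) = -5453/1264.

-4.3141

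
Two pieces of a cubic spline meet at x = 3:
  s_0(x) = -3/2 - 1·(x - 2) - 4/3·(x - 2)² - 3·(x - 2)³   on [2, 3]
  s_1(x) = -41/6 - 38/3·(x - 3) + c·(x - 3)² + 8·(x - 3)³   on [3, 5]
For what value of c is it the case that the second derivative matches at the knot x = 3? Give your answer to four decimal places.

s_0''(x) = -8/3 - 18·(x - 2), so s_0''(3) = -62/3. On the right, s_1''(3) = 2c, so c = -31/3.

-10.3333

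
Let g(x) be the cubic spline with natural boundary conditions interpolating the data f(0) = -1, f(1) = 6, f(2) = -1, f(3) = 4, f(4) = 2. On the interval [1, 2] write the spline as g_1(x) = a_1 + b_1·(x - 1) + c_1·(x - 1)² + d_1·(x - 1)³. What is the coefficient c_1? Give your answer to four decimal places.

-14.1964

With M_i denoting the second derivative at x_i, h_i = 1, 1, 1, 1, and Δ_i = (y_(i+1) − y_i)/h_i = 7, -7, 5, -2:
  1·M_0 + 4·M_1 + 1·M_2 = 6(Δ_1 - Δ_0) = -84
  1·M_1 + 4·M_2 + 1·M_3 = 6(Δ_2 - Δ_1) = 72
  1·M_2 + 4·M_3 + 1·M_4 = 6(Δ_3 - Δ_2) = -42
Natural end conditions: M_0 = M_4 = 0.
Hence M_0 = 0, M_1 = -795/28, M_2 = 207/7, M_3 = -501/28, M_4 = 0.
On [1, 2], with g_1(x) = a_1 + b_1·(x - 1) + c_1·(x - 1)² + d_1·(x - 1)³: c_1 = M_1/2 = -795/56, d_1 = (M_2 - M_1)/(6h_1) = 541/56, b_1 = Δ_1 - h_1(2M_1 + M_2)/6 = -69/28.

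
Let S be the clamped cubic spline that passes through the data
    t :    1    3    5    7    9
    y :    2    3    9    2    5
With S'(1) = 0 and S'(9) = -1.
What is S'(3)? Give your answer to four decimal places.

With M_i denoting the second derivative at x_i, h_i = 2, 2, 2, 2, and Δ_i = (y_(i+1) − y_i)/h_i = 1/2, 3, -7/2, 3/2:
  2·M_0 + 8·M_1 + 2·M_2 = 6(Δ_1 - Δ_0) = 15
  2·M_1 + 8·M_2 + 2·M_3 = 6(Δ_2 - Δ_1) = -39
  2·M_2 + 8·M_3 + 2·M_4 = 6(Δ_3 - Δ_2) = 30
Clamped end conditions give two more equations: 2h_0·M_0 + h_0·M_1 = 6(Δ_0 - S'(1)) = 3 and h_3·M_3 + 2h_3·M_4 = 6(S'(9) - Δ_3) = -15.
Hence M_0 = -149/112, M_1 = 233/56, M_2 = -125/16, M_3 = 425/56, M_4 = -845/112.
On [3, 5], S'(t) = b_1 + 2c_1·(t - 3) + 3d_1·(t - 3)² with b_1 = Δ_1 - h_1(2M_1 + M_2)/6 = 317/112, c_1 = M_1/2 = 233/112, d_1 = (M_2 - M_1)/(6h_1) = -447/448. So S'(3) = 317/112.

2.8304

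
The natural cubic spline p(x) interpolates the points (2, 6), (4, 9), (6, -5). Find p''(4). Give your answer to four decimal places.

Let m_i = p''(x_i). Step sizes h_i = 2, 2; slopes of the chords Δ_i = (y_(i+1) - y_i)/h_i = 3/2, -7.
  2·m_0 + 8·m_1 + 2·m_2 = 6(Δ_1 - Δ_0) = -51
Natural end conditions: m_0 = m_2 = 0.
Solving: m_0 = 0, m_1 = -51/8, m_2 = 0.

-6.3750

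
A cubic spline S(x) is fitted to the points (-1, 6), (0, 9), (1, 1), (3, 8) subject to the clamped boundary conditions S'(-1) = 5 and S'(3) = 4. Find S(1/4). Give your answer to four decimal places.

Let σ_i = S''(x_i). Step sizes h_i = 1, 1, 2; slopes of the chords Δ_i = (y_(i+1) - y_i)/h_i = 3, -8, 7/2.
  1·σ_0 + 4·σ_1 + 1·σ_2 = 6(Δ_1 - Δ_0) = -66
  1·σ_1 + 6·σ_2 + 2·σ_3 = 6(Δ_2 - Δ_1) = 69
Clamped end conditions give two more equations: 2h_0·σ_0 + h_0·σ_1 = 6(Δ_0 - S'(-1)) = -12 and h_2·σ_2 + 2h_2·σ_3 = 6(S'(3) - Δ_2) = 3.
Solving the tridiagonal system: σ_0 = 113/22, σ_1 = -245/11, σ_2 = 395/22, σ_3 = -181/22.
On [0, 1], S(x) = 9 - 157/44·x - 245/22·x² + 295/44·x³.
With x = 1/4: S(1/4) = 21167/2816.

7.5167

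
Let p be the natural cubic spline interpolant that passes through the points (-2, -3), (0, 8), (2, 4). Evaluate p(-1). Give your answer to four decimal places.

3.9063

Write M_i for p''(x_i). With h_i = 2, 2 and divided differences Δ_i = 11/2, -2, the continuity of p' gives the tridiagonal system
  2·M_0 + 8·M_1 + 2·M_2 = 6(Δ_1 - Δ_0) = -45
Natural end conditions: M_0 = M_2 = 0.
Forward elimination and back-substitution give M_0 = 0, M_1 = -45/8, M_2 = 0.
On [-2, 0], p(x) = -3 + 59/8·(x + 2) + 0·(x + 2)² - 15/32·(x + 2)³.
With (x + 2) = 1: p(-1) = 125/32.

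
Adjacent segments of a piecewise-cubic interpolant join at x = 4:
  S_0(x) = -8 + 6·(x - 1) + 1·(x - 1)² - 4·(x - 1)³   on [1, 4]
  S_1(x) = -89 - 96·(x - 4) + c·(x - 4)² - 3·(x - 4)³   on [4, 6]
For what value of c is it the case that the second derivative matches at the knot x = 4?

-35

S_0''(x) = 2 - 24·(x - 1), so S_0''(4) = -70. On the right, S_1''(4) = 2c, so c = -35.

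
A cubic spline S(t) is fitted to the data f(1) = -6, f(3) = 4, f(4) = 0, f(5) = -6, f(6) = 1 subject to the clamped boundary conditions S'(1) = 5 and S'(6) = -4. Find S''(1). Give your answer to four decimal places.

4.4634

Let m_i = S''(x_i). Step sizes h_i = 2, 1, 1, 1; slopes of the chords Δ_i = (y_(i+1) - y_i)/h_i = 5, -4, -6, 7.
  2·m_0 + 6·m_1 + 1·m_2 = 6(Δ_1 - Δ_0) = -54
  1·m_1 + 4·m_2 + 1·m_3 = 6(Δ_2 - Δ_1) = -12
  1·m_2 + 4·m_3 + 1·m_4 = 6(Δ_3 - Δ_2) = 78
Clamped end conditions give two more equations: 2h_0·m_0 + h_0·m_1 = 6(Δ_0 - S'(1)) = 0 and h_3·m_3 + 2h_3·m_4 = 6(S'(6) - Δ_3) = -66.
Solving: m_0 = 183/41, m_1 = -366/41, m_2 = -384/41, m_3 = 1410/41, m_4 = -2058/41.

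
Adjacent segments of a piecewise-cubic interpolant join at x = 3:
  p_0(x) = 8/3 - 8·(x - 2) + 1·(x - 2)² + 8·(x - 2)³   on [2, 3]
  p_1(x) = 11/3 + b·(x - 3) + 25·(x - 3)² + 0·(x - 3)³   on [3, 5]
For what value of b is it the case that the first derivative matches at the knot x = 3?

18

p_0'(x) = -8 + 2·(x - 2) + 24·(x - 2)², so p_0'(3) = 18. On the right, p_1'(3) = b, so b = 18.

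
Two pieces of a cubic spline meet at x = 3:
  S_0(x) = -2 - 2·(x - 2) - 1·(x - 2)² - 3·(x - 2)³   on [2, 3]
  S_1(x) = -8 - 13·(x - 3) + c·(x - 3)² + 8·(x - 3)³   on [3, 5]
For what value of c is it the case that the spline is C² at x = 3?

S_0''(x) = -2 - 18·(x - 2), so S_0''(3) = -20. On the right, S_1''(3) = 2c, so c = -10.

-10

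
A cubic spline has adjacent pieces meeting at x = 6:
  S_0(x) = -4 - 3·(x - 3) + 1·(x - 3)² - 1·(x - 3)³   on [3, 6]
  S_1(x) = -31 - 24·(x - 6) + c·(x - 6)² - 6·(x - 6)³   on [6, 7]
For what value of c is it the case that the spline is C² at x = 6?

-8

S_0''(x) = 2 - 6·(x - 3), so S_0''(6) = -16. On the right, S_1''(6) = 2c, so c = -8.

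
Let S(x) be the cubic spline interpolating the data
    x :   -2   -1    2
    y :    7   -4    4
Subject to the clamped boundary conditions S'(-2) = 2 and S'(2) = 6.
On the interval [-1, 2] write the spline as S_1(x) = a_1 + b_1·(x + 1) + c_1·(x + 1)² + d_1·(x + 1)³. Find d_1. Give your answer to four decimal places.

With m_i denoting the second derivative at x_i, h_i = 1, 3, and Δ_i = (y_(i+1) − y_i)/h_i = -11, 8/3:
  1·m_0 + 8·m_1 + 3·m_2 = 6(Δ_1 - Δ_0) = 82
Clamped end conditions give two more equations: 2h_0·m_0 + h_0·m_1 = 6(Δ_0 - S'(-2)) = -78 and h_1·m_1 + 2h_1·m_2 = 6(S'(2) - Δ_1) = 20.
Forward elimination and back-substitution give m_0 = -193/4, m_1 = 37/2, m_2 = -71/12.
On [-1, 2], with S_1(x) = a_1 + b_1·(x + 1) + c_1·(x + 1)² + d_1·(x + 1)³: c_1 = m_1/2 = 37/4, d_1 = (m_2 - m_1)/(6h_1) = -293/216, b_1 = Δ_1 - h_1(2m_1 + m_2)/6 = -103/8.

-1.3565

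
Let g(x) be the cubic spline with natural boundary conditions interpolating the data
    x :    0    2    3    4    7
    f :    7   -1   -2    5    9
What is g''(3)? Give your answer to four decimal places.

With m_i denoting the second derivative at x_i, h_i = 2, 1, 1, 3, and Δ_i = (y_(i+1) − y_i)/h_i = -4, -1, 7, 4/3:
  2·m_0 + 6·m_1 + 1·m_2 = 6(Δ_1 - Δ_0) = 18
  1·m_1 + 4·m_2 + 1·m_3 = 6(Δ_2 - Δ_1) = 48
  1·m_2 + 8·m_3 + 3·m_4 = 6(Δ_3 - Δ_2) = -34
Natural end conditions: m_0 = m_4 = 0.
Solving: m_0 = 0, m_1 = 70/89, m_2 = 1182/89, m_3 = -526/89, m_4 = 0.

13.2809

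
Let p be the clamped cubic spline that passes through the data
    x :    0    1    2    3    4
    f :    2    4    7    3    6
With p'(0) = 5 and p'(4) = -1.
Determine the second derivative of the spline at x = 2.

Put M_i = p'' at the i-th knot. Here h = (1, 1, 1, 1) and Δ = (2, 3, -4, 3), so the interior equations h_(i-1)·M_(i-1) + 2(h_(i-1)+h_i)·M_i + h_i·M_(i+1) = 6(Δ_i − Δ_(i-1)) read
  1·M_0 + 4·M_1 + 1·M_2 = 6(Δ_1 - Δ_0) = 6
  1·M_1 + 4·M_2 + 1·M_3 = 6(Δ_2 - Δ_1) = -42
  1·M_2 + 4·M_3 + 1·M_4 = 6(Δ_3 - Δ_2) = 42
Clamped end conditions give two more equations: 2h_0·M_0 + h_0·M_1 = 6(Δ_0 - p'(0)) = -18 and h_3·M_3 + 2h_3·M_4 = 6(p'(4) - Δ_3) = -24.
Hence M_0 = -96/7, M_1 = 66/7, M_2 = -18, M_3 = 144/7, M_4 = -156/7.

-18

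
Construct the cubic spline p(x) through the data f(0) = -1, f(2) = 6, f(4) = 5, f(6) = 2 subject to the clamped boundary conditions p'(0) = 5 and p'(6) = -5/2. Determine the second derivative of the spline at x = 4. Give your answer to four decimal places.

0.4000

Put σ_i = p'' at the i-th knot. Here h = (2, 2, 2) and Δ = (7/2, -1/2, -3/2), so the interior equations h_(i-1)·σ_(i-1) + 2(h_(i-1)+h_i)·σ_i + h_i·σ_(i+1) = 6(Δ_i − Δ_(i-1)) read
  2·σ_0 + 8·σ_1 + 2·σ_2 = 6(Δ_1 - Δ_0) = -24
  2·σ_1 + 8·σ_2 + 2·σ_3 = 6(Δ_2 - Δ_1) = -6
Clamped end conditions give two more equations: 2h_0·σ_0 + h_0·σ_1 = 6(Δ_0 - p'(0)) = -9 and h_2·σ_2 + 2h_2·σ_3 = 6(p'(6) - Δ_2) = -6.
Solving the tridiagonal system: σ_0 = -4/5, σ_1 = -29/10, σ_2 = 2/5, σ_3 = -17/10.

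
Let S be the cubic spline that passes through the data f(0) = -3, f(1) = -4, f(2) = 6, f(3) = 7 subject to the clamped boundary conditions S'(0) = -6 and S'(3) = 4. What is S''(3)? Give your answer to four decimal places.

21.0667

Write m_i for S''(x_i). With h_i = 1, 1, 1 and divided differences Δ_i = -1, 10, 1, the continuity of S' gives the tridiagonal system
  1·m_0 + 4·m_1 + 1·m_2 = 6(Δ_1 - Δ_0) = 66
  1·m_1 + 4·m_2 + 1·m_3 = 6(Δ_2 - Δ_1) = -54
Clamped end conditions give two more equations: 2h_0·m_0 + h_0·m_1 = 6(Δ_0 - S'(0)) = 30 and h_2·m_2 + 2h_2·m_3 = 6(S'(3) - Δ_2) = 18.
Hence m_0 = 64/15, m_1 = 322/15, m_2 = -362/15, m_3 = 316/15.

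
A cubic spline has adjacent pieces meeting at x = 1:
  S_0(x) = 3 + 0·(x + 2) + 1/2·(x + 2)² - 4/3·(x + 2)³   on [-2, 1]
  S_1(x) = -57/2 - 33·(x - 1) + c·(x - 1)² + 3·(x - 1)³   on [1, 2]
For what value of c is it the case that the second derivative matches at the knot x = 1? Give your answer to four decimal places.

S_0''(x) = 1 - 8·(x + 2), so S_0''(1) = -23. On the right, S_1''(1) = 2c, so c = -23/2.

-11.5000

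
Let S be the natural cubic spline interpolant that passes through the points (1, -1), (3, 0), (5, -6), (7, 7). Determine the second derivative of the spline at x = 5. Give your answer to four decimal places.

8.3000

Let M_i = S''(x_i). Step sizes h_i = 2, 2, 2; slopes of the chords Δ_i = (y_(i+1) - y_i)/h_i = 1/2, -3, 13/2.
  2·M_0 + 8·M_1 + 2·M_2 = 6(Δ_1 - Δ_0) = -21
  2·M_1 + 8·M_2 + 2·M_3 = 6(Δ_2 - Δ_1) = 57
Natural end conditions: M_0 = M_3 = 0.
Hence M_0 = 0, M_1 = -47/10, M_2 = 83/10, M_3 = 0.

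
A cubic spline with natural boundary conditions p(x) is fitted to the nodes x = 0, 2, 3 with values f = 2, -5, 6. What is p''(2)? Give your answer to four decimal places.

Let m_i = p''(x_i). Step sizes h_i = 2, 1; slopes of the chords Δ_i = (y_(i+1) - y_i)/h_i = -7/2, 11.
  2·m_0 + 6·m_1 + 1·m_2 = 6(Δ_1 - Δ_0) = 87
Natural end conditions: m_0 = m_2 = 0.
Solving: m_0 = 0, m_1 = 29/2, m_2 = 0.

14.5000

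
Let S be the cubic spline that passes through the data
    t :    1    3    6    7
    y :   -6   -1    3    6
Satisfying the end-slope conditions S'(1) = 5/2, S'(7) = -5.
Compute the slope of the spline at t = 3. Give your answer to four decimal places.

With σ_i denoting the second derivative at x_i, h_i = 2, 3, 1, and Δ_i = (y_(i+1) − y_i)/h_i = 5/2, 4/3, 3:
  2·σ_0 + 10·σ_1 + 3·σ_2 = 6(Δ_1 - Δ_0) = -7
  3·σ_1 + 8·σ_2 + 1·σ_3 = 6(Δ_2 - Δ_1) = 10
Clamped end conditions give two more equations: 2h_0·σ_0 + h_0·σ_1 = 6(Δ_0 - S'(1)) = 0 and h_2·σ_2 + 2h_2·σ_3 = 6(S'(7) - Δ_2) = -48.
Solving: σ_0 = 103/78, σ_1 = -103/39, σ_2 = 218/39, σ_3 = -1045/39.
On [3, 6], S'(t) = b_1 + 2c_1·(t - 3) + 3d_1·(t - 3)² with b_1 = Δ_1 - h_1(2σ_1 + σ_2)/6 = 46/39, c_1 = σ_1/2 = -103/78, d_1 = (σ_2 - σ_1)/(6h_1) = 107/234. So S'(3) = 46/39.

1.1795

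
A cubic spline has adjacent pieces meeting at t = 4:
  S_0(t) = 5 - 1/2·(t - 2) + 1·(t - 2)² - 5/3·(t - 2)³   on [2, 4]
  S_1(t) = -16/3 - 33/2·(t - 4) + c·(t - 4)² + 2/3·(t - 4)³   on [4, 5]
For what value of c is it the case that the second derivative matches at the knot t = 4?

S_0''(t) = 2 - 10·(t - 2), so S_0''(4) = -18. On the right, S_1''(4) = 2c, so c = -9.

-9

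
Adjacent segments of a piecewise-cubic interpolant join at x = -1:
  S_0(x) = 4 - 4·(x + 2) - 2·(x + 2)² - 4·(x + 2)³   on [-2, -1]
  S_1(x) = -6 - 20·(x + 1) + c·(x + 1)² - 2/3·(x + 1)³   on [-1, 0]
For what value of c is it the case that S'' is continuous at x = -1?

S_0''(x) = -4 - 24·(x + 2), so S_0''(-1) = -28. On the right, S_1''(-1) = 2c, so c = -14.

-14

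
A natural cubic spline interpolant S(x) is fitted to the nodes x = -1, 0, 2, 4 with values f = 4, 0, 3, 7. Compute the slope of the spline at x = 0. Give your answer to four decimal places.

-2.0455

Write M_i for S''(x_i). With h_i = 1, 2, 2 and divided differences Δ_i = -4, 3/2, 2, the continuity of S' gives the tridiagonal system
  1·M_0 + 6·M_1 + 2·M_2 = 6(Δ_1 - Δ_0) = 33
  2·M_1 + 8·M_2 + 2·M_3 = 6(Δ_2 - Δ_1) = 3
Natural end conditions: M_0 = M_3 = 0.
Solving the tridiagonal system: M_0 = 0, M_1 = 129/22, M_2 = -12/11, M_3 = 0.
On [0, 2], S'(x) = b_1 + 2c_1·x + 3d_1·x² with b_1 = Δ_1 - h_1(2M_1 + M_2)/6 = -45/22, c_1 = M_1/2 = 129/44, d_1 = (M_2 - M_1)/(6h_1) = -51/88. So S'(0) = -45/22.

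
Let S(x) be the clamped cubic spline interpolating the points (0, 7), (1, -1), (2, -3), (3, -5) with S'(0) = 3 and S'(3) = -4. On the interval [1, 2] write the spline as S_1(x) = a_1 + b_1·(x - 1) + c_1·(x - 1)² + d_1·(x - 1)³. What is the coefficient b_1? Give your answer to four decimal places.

-8.2667

Write M_i for S''(x_i). With h_i = 1, 1, 1 and divided differences Δ_i = -8, -2, -2, the continuity of S' gives the tridiagonal system
  1·M_0 + 4·M_1 + 1·M_2 = 6(Δ_1 - Δ_0) = 36
  1·M_1 + 4·M_2 + 1·M_3 = 6(Δ_2 - Δ_1) = 0
Clamped end conditions give two more equations: 2h_0·M_0 + h_0·M_1 = 6(Δ_0 - S'(0)) = -66 and h_2·M_2 + 2h_2·M_3 = 6(S'(3) - Δ_2) = -12.
Solving: M_0 = -652/15, M_1 = 314/15, M_2 = -64/15, M_3 = -58/15.
On [1, 2], with S_1(x) = a_1 + b_1·(x - 1) + c_1·(x - 1)² + d_1·(x - 1)³: c_1 = M_1/2 = 157/15, d_1 = (M_2 - M_1)/(6h_1) = -21/5, b_1 = Δ_1 - h_1(2M_1 + M_2)/6 = -124/15.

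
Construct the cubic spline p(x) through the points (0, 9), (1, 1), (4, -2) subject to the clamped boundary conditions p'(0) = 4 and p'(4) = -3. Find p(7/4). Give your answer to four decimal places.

Let M_i = p''(x_i). Step sizes h_i = 1, 3; slopes of the chords Δ_i = (y_(i+1) - y_i)/h_i = -8, -1.
  1·M_0 + 8·M_1 + 3·M_2 = 6(Δ_1 - Δ_0) = 42
Clamped end conditions give two more equations: 2h_0·M_0 + h_0·M_1 = 6(Δ_0 - p'(0)) = -72 and h_1·M_1 + 2h_1·M_2 = 6(p'(4) - Δ_1) = -12.
Forward elimination and back-substitution give M_0 = -43, M_1 = 14, M_2 = -9.
On [1, 4], p(x) = 1 - 21/2·(x - 1) + 7·(x - 1)² - 23/18·(x - 1)³.
With (x - 1) = 3/4: p(7/4) = -445/128.

-3.4766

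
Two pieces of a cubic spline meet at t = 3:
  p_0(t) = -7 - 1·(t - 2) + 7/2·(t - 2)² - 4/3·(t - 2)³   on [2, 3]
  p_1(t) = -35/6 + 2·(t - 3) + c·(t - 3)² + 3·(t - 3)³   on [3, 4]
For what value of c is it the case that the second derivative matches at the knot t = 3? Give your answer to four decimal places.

-0.5000

p_0''(t) = 7 - 8·(t - 2), so p_0''(3) = -1. On the right, p_1''(3) = 2c, so c = -1/2.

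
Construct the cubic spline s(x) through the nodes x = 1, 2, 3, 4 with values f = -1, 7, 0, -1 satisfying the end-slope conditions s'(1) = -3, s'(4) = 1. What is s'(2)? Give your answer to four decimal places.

3.2667

Write σ_i for s''(x_i). With h_i = 1, 1, 1 and divided differences Δ_i = 8, -7, -1, the continuity of s' gives the tridiagonal system
  1·σ_0 + 4·σ_1 + 1·σ_2 = 6(Δ_1 - Δ_0) = -90
  1·σ_1 + 4·σ_2 + 1·σ_3 = 6(Δ_2 - Δ_1) = 36
Clamped end conditions give two more equations: 2h_0·σ_0 + h_0·σ_1 = 6(Δ_0 - s'(1)) = 66 and h_2·σ_2 + 2h_2·σ_3 = 6(s'(4) - Δ_2) = 12.
Forward elimination and back-substitution give σ_0 = 802/15, σ_1 = -614/15, σ_2 = 304/15, σ_3 = -62/15.
On [2, 3], s'(x) = b_1 + 2c_1·(x - 2) + 3d_1·(x - 2)² with b_1 = Δ_1 - h_1(2σ_1 + σ_2)/6 = 49/15, c_1 = σ_1/2 = -307/15, d_1 = (σ_2 - σ_1)/(6h_1) = 51/5. So s'(2) = 49/15.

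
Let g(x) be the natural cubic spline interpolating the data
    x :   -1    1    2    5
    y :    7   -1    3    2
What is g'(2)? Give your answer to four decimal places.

Let M_i = g''(x_i). Step sizes h_i = 2, 1, 3; slopes of the chords Δ_i = (y_(i+1) - y_i)/h_i = -4, 4, -1/3.
  2·M_0 + 6·M_1 + 1·M_2 = 6(Δ_1 - Δ_0) = 48
  1·M_1 + 8·M_2 + 3·M_3 = 6(Δ_2 - Δ_1) = -26
Natural end conditions: M_0 = M_3 = 0.
Solving: M_0 = 0, M_1 = 410/47, M_2 = -204/47, M_3 = 0.
On [2, 5], g'(x) = b_2 + 2c_2·(x - 2) + 3d_2·(x - 2)² with b_2 = Δ_2 - h_2(2M_2 + M_3)/6 = 565/141, c_2 = M_2/2 = -102/47, d_2 = (M_3 - M_2)/(6h_2) = 34/141. So g'(2) = 565/141.

4.0071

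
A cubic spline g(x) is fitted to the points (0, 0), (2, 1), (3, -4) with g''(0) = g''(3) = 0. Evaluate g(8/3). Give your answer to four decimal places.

Write M_i for g''(x_i). With h_i = 2, 1 and divided differences Δ_i = 1/2, -5, the continuity of g' gives the tridiagonal system
  2·M_0 + 6·M_1 + 1·M_2 = 6(Δ_1 - Δ_0) = -33
Natural end conditions: M_0 = M_2 = 0.
Solving: M_0 = 0, M_1 = -11/2, M_2 = 0.
On [2, 3], g(x) = 1 - 19/6·(x - 2) - 11/4·(x - 2)² + 11/12·(x - 2)³.
With (x - 2) = 2/3: g(8/3) = -167/81.

-2.0617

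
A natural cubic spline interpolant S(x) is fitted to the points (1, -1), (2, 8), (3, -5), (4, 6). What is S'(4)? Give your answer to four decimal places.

Put M_i = S'' at the i-th knot. Here h = (1, 1, 1) and Δ = (9, -13, 11), so the interior equations h_(i-1)·M_(i-1) + 2(h_(i-1)+h_i)·M_i + h_i·M_(i+1) = 6(Δ_i − Δ_(i-1)) read
  1·M_0 + 4·M_1 + 1·M_2 = 6(Δ_1 - Δ_0) = -132
  1·M_1 + 4·M_2 + 1·M_3 = 6(Δ_2 - Δ_1) = 144
Natural end conditions: M_0 = M_3 = 0.
Solving the tridiagonal system: M_0 = 0, M_1 = -224/5, M_2 = 236/5, M_3 = 0.
On [3, 4], S'(x) = b_2 + 2c_2·(x - 3) + 3d_2·(x - 3)² with b_2 = Δ_2 - h_2(2M_2 + M_3)/6 = -71/15, c_2 = M_2/2 = 118/5, d_2 = (M_3 - M_2)/(6h_2) = -118/15. So S'(4) = 283/15.

18.8667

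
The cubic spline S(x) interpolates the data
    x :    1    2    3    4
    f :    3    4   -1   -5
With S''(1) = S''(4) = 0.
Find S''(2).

-10

With σ_i denoting the second derivative at x_i, h_i = 1, 1, 1, and Δ_i = (y_(i+1) − y_i)/h_i = 1, -5, -4:
  1·σ_0 + 4·σ_1 + 1·σ_2 = 6(Δ_1 - Δ_0) = -36
  1·σ_1 + 4·σ_2 + 1·σ_3 = 6(Δ_2 - Δ_1) = 6
Natural end conditions: σ_0 = σ_3 = 0.
Hence σ_0 = 0, σ_1 = -10, σ_2 = 4, σ_3 = 0.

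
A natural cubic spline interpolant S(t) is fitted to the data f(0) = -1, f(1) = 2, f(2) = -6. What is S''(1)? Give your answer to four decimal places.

-16.5000

Let σ_i = S''(x_i). Step sizes h_i = 1, 1; slopes of the chords Δ_i = (y_(i+1) - y_i)/h_i = 3, -8.
  1·σ_0 + 4·σ_1 + 1·σ_2 = 6(Δ_1 - Δ_0) = -66
Natural end conditions: σ_0 = σ_2 = 0.
Forward elimination and back-substitution give σ_0 = 0, σ_1 = -33/2, σ_2 = 0.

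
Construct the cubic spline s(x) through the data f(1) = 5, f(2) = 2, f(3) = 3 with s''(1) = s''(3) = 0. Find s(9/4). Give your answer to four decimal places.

Let M_i = s''(x_i). Step sizes h_i = 1, 1; slopes of the chords Δ_i = (y_(i+1) - y_i)/h_i = -3, 1.
  1·M_0 + 4·M_1 + 1·M_2 = 6(Δ_1 - Δ_0) = 24
Natural end conditions: M_0 = M_2 = 0.
Solving: M_0 = 0, M_1 = 6, M_2 = 0.
On [2, 3], s(x) = 2 - 1·(x - 2) + 3·(x - 2)² - 1·(x - 2)³.
With (x - 2) = 1/4: s(9/4) = 123/64.

1.9219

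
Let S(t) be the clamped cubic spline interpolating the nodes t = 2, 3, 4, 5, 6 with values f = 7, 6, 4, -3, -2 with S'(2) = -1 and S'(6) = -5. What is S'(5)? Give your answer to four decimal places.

Write M_i for S''(x_i). With h_i = 1, 1, 1, 1 and divided differences Δ_i = -1, -2, -7, 1, the continuity of S' gives the tridiagonal system
  1·M_0 + 4·M_1 + 1·M_2 = 6(Δ_1 - Δ_0) = -6
  1·M_1 + 4·M_2 + 1·M_3 = 6(Δ_2 - Δ_1) = -30
  1·M_2 + 4·M_3 + 1·M_4 = 6(Δ_3 - Δ_2) = 48
Clamped end conditions give two more equations: 2h_0·M_0 + h_0·M_1 = 6(Δ_0 - S'(2)) = 0 and h_3·M_3 + 2h_3·M_4 = 6(S'(6) - Δ_3) = -36.
Solving the tridiagonal system: M_0 = -31/28, M_1 = 31/14, M_2 = -55/4, M_3 = 319/14, M_4 = -823/28.
On [5, 6], S'(t) = b_3 + 2c_3·(t - 5) + 3d_3·(t - 5)² with b_3 = Δ_3 - h_3(2M_3 + M_4)/6 = -95/56, c_3 = M_3/2 = 319/28, d_3 = (M_4 - M_3)/(6h_3) = -487/56. So S'(5) = -95/56.

-1.6964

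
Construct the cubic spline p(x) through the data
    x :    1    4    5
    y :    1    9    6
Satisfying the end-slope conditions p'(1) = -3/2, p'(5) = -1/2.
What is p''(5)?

12

Put σ_i = p'' at the i-th knot. Here h = (3, 1) and Δ = (8/3, -3), so the interior equations h_(i-1)·σ_(i-1) + 2(h_(i-1)+h_i)·σ_i + h_i·σ_(i+1) = 6(Δ_i − Δ_(i-1)) read
  3·σ_0 + 8·σ_1 + 1·σ_2 = 6(Δ_1 - Δ_0) = -34
Clamped end conditions give two more equations: 2h_0·σ_0 + h_0·σ_1 = 6(Δ_0 - p'(1)) = 25 and h_1·σ_1 + 2h_1·σ_2 = 6(p'(5) - Δ_1) = 15.
Solving the tridiagonal system: σ_0 = 26/3, σ_1 = -9, σ_2 = 12.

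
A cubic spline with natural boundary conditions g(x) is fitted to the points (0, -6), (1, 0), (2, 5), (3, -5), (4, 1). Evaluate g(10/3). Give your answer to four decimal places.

Write M_i for g''(x_i). With h_i = 1, 1, 1, 1 and divided differences Δ_i = 6, 5, -10, 6, the continuity of g' gives the tridiagonal system
  1·M_0 + 4·M_1 + 1·M_2 = 6(Δ_1 - Δ_0) = -6
  1·M_1 + 4·M_2 + 1·M_3 = 6(Δ_2 - Δ_1) = -90
  1·M_2 + 4·M_3 + 1·M_4 = 6(Δ_3 - Δ_2) = 96
Natural end conditions: M_0 = M_4 = 0.
Hence M_0 = 0, M_1 = 183/28, M_2 = -225/7, M_3 = 897/28, M_4 = 0.
On [3, 4], g(x) = -5 - 131/28·(x - 3) + 897/56·(x - 3)² - 299/56·(x - 3)³.
With (x - 3) = 1/3: g(10/3) = -3763/756.

-4.9775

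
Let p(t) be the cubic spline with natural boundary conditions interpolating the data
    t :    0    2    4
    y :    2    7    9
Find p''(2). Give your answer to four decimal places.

With M_i denoting the second derivative at x_i, h_i = 2, 2, and Δ_i = (y_(i+1) − y_i)/h_i = 5/2, 1:
  2·M_0 + 8·M_1 + 2·M_2 = 6(Δ_1 - Δ_0) = -9
Natural end conditions: M_0 = M_2 = 0.
Solving the tridiagonal system: M_0 = 0, M_1 = -9/8, M_2 = 0.

-1.1250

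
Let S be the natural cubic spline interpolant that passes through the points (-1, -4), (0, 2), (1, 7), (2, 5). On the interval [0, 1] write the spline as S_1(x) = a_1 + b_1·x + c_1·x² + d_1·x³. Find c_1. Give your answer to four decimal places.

Put M_i = S'' at the i-th knot. Here h = (1, 1, 1) and Δ = (6, 5, -2), so the interior equations h_(i-1)·M_(i-1) + 2(h_(i-1)+h_i)·M_i + h_i·M_(i+1) = 6(Δ_i − Δ_(i-1)) read
  1·M_0 + 4·M_1 + 1·M_2 = 6(Δ_1 - Δ_0) = -6
  1·M_1 + 4·M_2 + 1·M_3 = 6(Δ_2 - Δ_1) = -42
Natural end conditions: M_0 = M_3 = 0.
Forward elimination and back-substitution give M_0 = 0, M_1 = 6/5, M_2 = -54/5, M_3 = 0.
On [0, 1], with S_1(x) = a_1 + b_1·x + c_1·x² + d_1·x³: c_1 = M_1/2 = 3/5, d_1 = (M_2 - M_1)/(6h_1) = -2, b_1 = Δ_1 - h_1(2M_1 + M_2)/6 = 32/5.

0.6000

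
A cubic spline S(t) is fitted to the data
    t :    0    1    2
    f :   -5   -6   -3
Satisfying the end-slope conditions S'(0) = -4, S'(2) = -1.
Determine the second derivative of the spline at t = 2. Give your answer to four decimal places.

-16.5000

Write σ_i for S''(x_i). With h_i = 1, 1 and divided differences Δ_i = -1, 3, the continuity of S' gives the tridiagonal system
  1·σ_0 + 4·σ_1 + 1·σ_2 = 6(Δ_1 - Δ_0) = 24
Clamped end conditions give two more equations: 2h_0·σ_0 + h_0·σ_1 = 6(Δ_0 - S'(0)) = 18 and h_1·σ_1 + 2h_1·σ_2 = 6(S'(2) - Δ_1) = -24.
Hence σ_0 = 9/2, σ_1 = 9, σ_2 = -33/2.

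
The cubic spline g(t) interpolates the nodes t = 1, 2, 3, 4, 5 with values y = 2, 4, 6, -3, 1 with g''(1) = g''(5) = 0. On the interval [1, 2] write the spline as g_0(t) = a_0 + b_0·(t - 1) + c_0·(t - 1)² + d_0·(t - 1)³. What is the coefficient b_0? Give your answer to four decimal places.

With σ_i denoting the second derivative at x_i, h_i = 1, 1, 1, 1, and Δ_i = (y_(i+1) − y_i)/h_i = 2, 2, -9, 4:
  1·σ_0 + 4·σ_1 + 1·σ_2 = 6(Δ_1 - Δ_0) = 0
  1·σ_1 + 4·σ_2 + 1·σ_3 = 6(Δ_2 - Δ_1) = -66
  1·σ_2 + 4·σ_3 + 1·σ_4 = 6(Δ_3 - Δ_2) = 78
Natural end conditions: σ_0 = σ_4 = 0.
Hence σ_0 = 0, σ_1 = 171/28, σ_2 = -171/7, σ_3 = 717/28, σ_4 = 0.
On [1, 2], with g_0(t) = a_0 + b_0·(t - 1) + c_0·(t - 1)² + d_0·(t - 1)³: c_0 = σ_0/2 = 0, d_0 = (σ_1 - σ_0)/(6h_0) = 57/56, b_0 = Δ_0 - h_0(2σ_0 + σ_1)/6 = 55/56.

0.9821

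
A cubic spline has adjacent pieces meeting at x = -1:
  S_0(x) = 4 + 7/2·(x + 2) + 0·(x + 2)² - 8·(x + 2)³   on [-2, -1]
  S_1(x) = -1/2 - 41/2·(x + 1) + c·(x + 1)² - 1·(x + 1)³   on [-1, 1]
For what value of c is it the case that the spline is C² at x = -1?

S_0''(x) = 0 - 48·(x + 2), so S_0''(-1) = -48. On the right, S_1''(-1) = 2c, so c = -24.

-24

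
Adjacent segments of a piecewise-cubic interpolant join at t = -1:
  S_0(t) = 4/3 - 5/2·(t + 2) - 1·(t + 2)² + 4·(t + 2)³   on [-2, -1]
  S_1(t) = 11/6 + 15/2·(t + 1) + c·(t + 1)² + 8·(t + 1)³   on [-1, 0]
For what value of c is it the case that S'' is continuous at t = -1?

S_0''(t) = -2 + 24·(t + 2), so S_0''(-1) = 22. On the right, S_1''(-1) = 2c, so c = 11.

11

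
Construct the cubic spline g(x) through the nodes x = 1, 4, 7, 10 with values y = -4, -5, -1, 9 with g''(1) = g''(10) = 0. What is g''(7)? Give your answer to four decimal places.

0.8444

Let σ_i = g''(x_i). Step sizes h_i = 3, 3, 3; slopes of the chords Δ_i = (y_(i+1) - y_i)/h_i = -1/3, 4/3, 10/3.
  3·σ_0 + 12·σ_1 + 3·σ_2 = 6(Δ_1 - Δ_0) = 10
  3·σ_1 + 12·σ_2 + 3·σ_3 = 6(Δ_2 - Δ_1) = 12
Natural end conditions: σ_0 = σ_3 = 0.
Solving: σ_0 = 0, σ_1 = 28/45, σ_2 = 38/45, σ_3 = 0.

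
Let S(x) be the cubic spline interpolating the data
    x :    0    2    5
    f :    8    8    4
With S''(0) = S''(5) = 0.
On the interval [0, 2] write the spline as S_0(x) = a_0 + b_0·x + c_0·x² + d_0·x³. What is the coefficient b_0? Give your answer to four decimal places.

With σ_i denoting the second derivative at x_i, h_i = 2, 3, and Δ_i = (y_(i+1) − y_i)/h_i = 0, -4/3:
  2·σ_0 + 10·σ_1 + 3·σ_2 = 6(Δ_1 - Δ_0) = -8
Natural end conditions: σ_0 = σ_2 = 0.
Forward elimination and back-substitution give σ_0 = 0, σ_1 = -4/5, σ_2 = 0.
On [0, 2], with S_0(x) = a_0 + b_0·x + c_0·x² + d_0·x³: c_0 = σ_0/2 = 0, d_0 = (σ_1 - σ_0)/(6h_0) = -1/15, b_0 = Δ_0 - h_0(2σ_0 + σ_1)/6 = 4/15.

0.2667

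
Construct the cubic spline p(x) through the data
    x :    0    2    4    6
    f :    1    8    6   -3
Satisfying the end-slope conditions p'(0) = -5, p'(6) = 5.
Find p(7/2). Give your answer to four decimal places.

Let M_i = p''(x_i). Step sizes h_i = 2, 2, 2; slopes of the chords Δ_i = (y_(i+1) - y_i)/h_i = 7/2, -1, -9/2.
  2·M_0 + 8·M_1 + 2·M_2 = 6(Δ_1 - Δ_0) = -27
  2·M_1 + 8·M_2 + 2·M_3 = 6(Δ_2 - Δ_1) = -21
Clamped end conditions give two more equations: 2h_0·M_0 + h_0·M_1 = 6(Δ_0 - p'(0)) = 51 and h_2·M_2 + 2h_2·M_3 = 6(p'(6) - Δ_2) = 57.
Solving the tridiagonal system: M_0 = 236/15, M_1 = -179/30, M_2 = -161/30, M_3 = 254/15.
On [2, 4], p(x) = 8 + 143/30·(x - 2) - 179/60·(x - 2)² + 1/20·(x - 2)³.
With (x - 2) = 3/2: p(7/2) = 1377/160.

8.6063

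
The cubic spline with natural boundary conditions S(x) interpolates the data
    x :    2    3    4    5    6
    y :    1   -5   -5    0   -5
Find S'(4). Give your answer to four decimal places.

Let σ_i = S''(x_i). Step sizes h_i = 1, 1, 1, 1; slopes of the chords Δ_i = (y_(i+1) - y_i)/h_i = -6, 0, 5, -5.
  1·σ_0 + 4·σ_1 + 1·σ_2 = 6(Δ_1 - Δ_0) = 36
  1·σ_1 + 4·σ_2 + 1·σ_3 = 6(Δ_2 - Δ_1) = 30
  1·σ_2 + 4·σ_3 + 1·σ_4 = 6(Δ_3 - Δ_2) = -60
Natural end conditions: σ_0 = σ_4 = 0.
Solving: σ_0 = 0, σ_1 = 45/7, σ_2 = 72/7, σ_3 = -123/7, σ_4 = 0.
On [4, 5], S'(x) = b_2 + 2c_2·(x - 4) + 3d_2·(x - 4)² with b_2 = Δ_2 - h_2(2σ_2 + σ_3)/6 = 9/2, c_2 = σ_2/2 = 36/7, d_2 = (σ_3 - σ_2)/(6h_2) = -65/14. So S'(4) = 9/2.

4.5000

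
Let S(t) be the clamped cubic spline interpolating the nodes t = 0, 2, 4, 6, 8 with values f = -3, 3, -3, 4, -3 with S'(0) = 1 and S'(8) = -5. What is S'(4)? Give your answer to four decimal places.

0.1429

Write σ_i for S''(x_i). With h_i = 2, 2, 2, 2 and divided differences Δ_i = 3, -3, 7/2, -7/2, the continuity of S' gives the tridiagonal system
  2·σ_0 + 8·σ_1 + 2·σ_2 = 6(Δ_1 - Δ_0) = -36
  2·σ_1 + 8·σ_2 + 2·σ_3 = 6(Δ_2 - Δ_1) = 39
  2·σ_2 + 8·σ_3 + 2·σ_4 = 6(Δ_3 - Δ_2) = -42
Clamped end conditions give two more equations: 2h_0·σ_0 + h_0·σ_1 = 6(Δ_0 - S'(0)) = 12 and h_3·σ_3 + 2h_3·σ_4 = 6(S'(8) - Δ_3) = -9.
Forward elimination and back-substitution give σ_0 = 51/7, σ_1 = -60/7, σ_2 = 9, σ_3 = -111/14, σ_4 = 12/7.
On [4, 6], S'(t) = b_2 + 2c_2·(t - 4) + 3d_2·(t - 4)² with b_2 = Δ_2 - h_2(2σ_2 + σ_3)/6 = 1/7, c_2 = σ_2/2 = 9/2, d_2 = (σ_3 - σ_2)/(6h_2) = -79/56. So S'(4) = 1/7.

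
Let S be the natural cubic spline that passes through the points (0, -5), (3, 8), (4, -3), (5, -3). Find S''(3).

-14

Put m_i = S'' at the i-th knot. Here h = (3, 1, 1) and Δ = (13/3, -11, 0), so the interior equations h_(i-1)·m_(i-1) + 2(h_(i-1)+h_i)·m_i + h_i·m_(i+1) = 6(Δ_i − Δ_(i-1)) read
  3·m_0 + 8·m_1 + 1·m_2 = 6(Δ_1 - Δ_0) = -92
  1·m_1 + 4·m_2 + 1·m_3 = 6(Δ_2 - Δ_1) = 66
Natural end conditions: m_0 = m_3 = 0.
Solving the tridiagonal system: m_0 = 0, m_1 = -14, m_2 = 20, m_3 = 0.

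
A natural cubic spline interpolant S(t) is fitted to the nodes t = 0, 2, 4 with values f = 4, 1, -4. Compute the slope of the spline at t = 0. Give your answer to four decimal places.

-1.2500

Let M_i = S''(x_i). Step sizes h_i = 2, 2; slopes of the chords Δ_i = (y_(i+1) - y_i)/h_i = -3/2, -5/2.
  2·M_0 + 8·M_1 + 2·M_2 = 6(Δ_1 - Δ_0) = -6
Natural end conditions: M_0 = M_2 = 0.
Solving: M_0 = 0, M_1 = -3/4, M_2 = 0.
On [0, 2], S'(t) = b_0 + 2c_0·t + 3d_0·t² with b_0 = Δ_0 - h_0(2M_0 + M_1)/6 = -5/4, c_0 = M_0/2 = 0, d_0 = (M_1 - M_0)/(6h_0) = -1/16. So S'(0) = -5/4.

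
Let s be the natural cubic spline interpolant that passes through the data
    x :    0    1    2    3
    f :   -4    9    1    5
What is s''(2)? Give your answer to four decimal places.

With M_i denoting the second derivative at x_i, h_i = 1, 1, 1, and Δ_i = (y_(i+1) − y_i)/h_i = 13, -8, 4:
  1·M_0 + 4·M_1 + 1·M_2 = 6(Δ_1 - Δ_0) = -126
  1·M_1 + 4·M_2 + 1·M_3 = 6(Δ_2 - Δ_1) = 72
Natural end conditions: M_0 = M_3 = 0.
Solving: M_0 = 0, M_1 = -192/5, M_2 = 138/5, M_3 = 0.

27.6000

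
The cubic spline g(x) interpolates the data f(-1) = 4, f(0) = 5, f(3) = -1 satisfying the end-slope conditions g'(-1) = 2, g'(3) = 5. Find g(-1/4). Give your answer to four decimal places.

Put m_i = g'' at the i-th knot. Here h = (1, 3) and Δ = (1, -2), so the interior equations h_(i-1)·m_(i-1) + 2(h_(i-1)+h_i)·m_i + h_i·m_(i+1) = 6(Δ_i − Δ_(i-1)) read
  1·m_0 + 8·m_1 + 3·m_2 = 6(Δ_1 - Δ_0) = -18
Clamped end conditions give two more equations: 2h_0·m_0 + h_0·m_1 = 6(Δ_0 - g'(-1)) = -6 and h_1·m_1 + 2h_1·m_2 = 6(g'(3) - Δ_1) = 42.
Forward elimination and back-substitution give m_0 = 0, m_1 = -6, m_2 = 10.
On [-1, 0], g(x) = 4 + 2·(x + 1) + 0·(x + 1)² - 1·(x + 1)³.
With (x + 1) = 3/4: g(-1/4) = 325/64.

5.0781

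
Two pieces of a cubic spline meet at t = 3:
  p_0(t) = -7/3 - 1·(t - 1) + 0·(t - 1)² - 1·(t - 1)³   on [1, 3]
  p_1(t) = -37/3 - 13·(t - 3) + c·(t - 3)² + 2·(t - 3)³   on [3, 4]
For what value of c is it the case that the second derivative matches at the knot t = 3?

-6

p_0''(t) = 0 - 6·(t - 1), so p_0''(3) = -12. On the right, p_1''(3) = 2c, so c = -6.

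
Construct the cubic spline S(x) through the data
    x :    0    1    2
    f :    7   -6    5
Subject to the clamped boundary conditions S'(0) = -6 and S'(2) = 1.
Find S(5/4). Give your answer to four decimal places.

-4.3633

Let M_i = S''(x_i). Step sizes h_i = 1, 1; slopes of the chords Δ_i = (y_(i+1) - y_i)/h_i = -13, 11.
  1·M_0 + 4·M_1 + 1·M_2 = 6(Δ_1 - Δ_0) = 144
Clamped end conditions give two more equations: 2h_0·M_0 + h_0·M_1 = 6(Δ_0 - S'(0)) = -42 and h_1·M_1 + 2h_1·M_2 = 6(S'(2) - Δ_1) = -60.
Solving: M_0 = -107/2, M_1 = 65, M_2 = -125/2.
On [1, 2], S(x) = -6 - 1/4·(x - 1) + 65/2·(x - 1)² - 85/4·(x - 1)³.
With (x - 1) = 1/4: S(5/4) = -1117/256.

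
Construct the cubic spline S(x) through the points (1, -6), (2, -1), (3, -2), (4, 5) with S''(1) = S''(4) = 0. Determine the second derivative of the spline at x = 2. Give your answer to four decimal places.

-12.8000

Write σ_i for S''(x_i). With h_i = 1, 1, 1 and divided differences Δ_i = 5, -1, 7, the continuity of S' gives the tridiagonal system
  1·σ_0 + 4·σ_1 + 1·σ_2 = 6(Δ_1 - Δ_0) = -36
  1·σ_1 + 4·σ_2 + 1·σ_3 = 6(Δ_2 - Δ_1) = 48
Natural end conditions: σ_0 = σ_3 = 0.
Forward elimination and back-substitution give σ_0 = 0, σ_1 = -64/5, σ_2 = 76/5, σ_3 = 0.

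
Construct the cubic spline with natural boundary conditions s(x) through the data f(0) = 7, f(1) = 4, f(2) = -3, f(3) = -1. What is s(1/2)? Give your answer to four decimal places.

Write M_i for s''(x_i). With h_i = 1, 1, 1 and divided differences Δ_i = -3, -7, 2, the continuity of s' gives the tridiagonal system
  1·M_0 + 4·M_1 + 1·M_2 = 6(Δ_1 - Δ_0) = -24
  1·M_1 + 4·M_2 + 1·M_3 = 6(Δ_2 - Δ_1) = 54
Natural end conditions: M_0 = M_3 = 0.
Forward elimination and back-substitution give M_0 = 0, M_1 = -10, M_2 = 16, M_3 = 0.
On [0, 1], s(x) = 7 - 4/3·x + 0·x² - 5/3·x³.
With x = 1/2: s(1/2) = 49/8.

6.1250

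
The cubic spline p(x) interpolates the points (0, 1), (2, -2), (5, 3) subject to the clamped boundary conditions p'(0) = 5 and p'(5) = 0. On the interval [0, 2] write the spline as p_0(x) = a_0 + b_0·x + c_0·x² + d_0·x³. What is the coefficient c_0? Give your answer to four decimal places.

-6.3250

With m_i denoting the second derivative at x_i, h_i = 2, 3, and Δ_i = (y_(i+1) − y_i)/h_i = -3/2, 5/3:
  2·m_0 + 10·m_1 + 3·m_2 = 6(Δ_1 - Δ_0) = 19
Clamped end conditions give two more equations: 2h_0·m_0 + h_0·m_1 = 6(Δ_0 - p'(0)) = -39 and h_1·m_1 + 2h_1·m_2 = 6(p'(5) - Δ_1) = -10.
Hence m_0 = -253/20, m_1 = 29/5, m_2 = -137/30.
On [0, 2], with p_0(x) = a_0 + b_0·x + c_0·x² + d_0·x³: c_0 = m_0/2 = -253/40, d_0 = (m_1 - m_0)/(6h_0) = 123/80, b_0 = Δ_0 - h_0(2m_0 + m_1)/6 = 5.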